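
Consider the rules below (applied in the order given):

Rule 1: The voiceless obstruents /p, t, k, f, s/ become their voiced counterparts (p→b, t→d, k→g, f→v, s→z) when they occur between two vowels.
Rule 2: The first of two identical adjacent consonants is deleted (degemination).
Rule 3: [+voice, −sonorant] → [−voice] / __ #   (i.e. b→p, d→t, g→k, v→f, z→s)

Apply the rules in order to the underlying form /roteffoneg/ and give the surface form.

Rule 1 (intervocalic voicing): /t/ is a voiceless obstruent between vowels /o/ and /e/, so it voices to [d]. /roteffoneg/ → rodeffoneg.
Rule 2 (degemination): /ff/ is a geminate; the first /f/ deletes. /rodeffoneg/ → rodefoneg.
Rule 3 (final devoicing): /g/ is a voiced obstruent in word-final position, so it devoices to [k]. /rodefoneg/ → rodefonek.

rodefonek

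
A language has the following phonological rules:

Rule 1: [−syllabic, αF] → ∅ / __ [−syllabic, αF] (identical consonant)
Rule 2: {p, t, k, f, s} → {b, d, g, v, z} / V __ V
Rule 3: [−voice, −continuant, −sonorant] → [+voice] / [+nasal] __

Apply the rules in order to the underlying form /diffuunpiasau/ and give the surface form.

Rule 1 (degemination): /ff/ is a geminate; the first /f/ deletes. /diffuunpiasau/ → difuunpiasau.
Rule 2 (intervocalic voicing): /f/ is a voiceless obstruent between vowels /i/ and /u/, so it voices to [v]. /s/ is a voiceless obstruent between vowels /a/ and /a/, so it voices to [z]. /difuunpiasau/ → divuunpiazau.
Rule 3 (post-nasal voicing): /p/ is a voiceless stop immediately after the nasal /n/, so it voices to [b]. /divuunpiazau/ → divuunbiazau.

divuunbiazau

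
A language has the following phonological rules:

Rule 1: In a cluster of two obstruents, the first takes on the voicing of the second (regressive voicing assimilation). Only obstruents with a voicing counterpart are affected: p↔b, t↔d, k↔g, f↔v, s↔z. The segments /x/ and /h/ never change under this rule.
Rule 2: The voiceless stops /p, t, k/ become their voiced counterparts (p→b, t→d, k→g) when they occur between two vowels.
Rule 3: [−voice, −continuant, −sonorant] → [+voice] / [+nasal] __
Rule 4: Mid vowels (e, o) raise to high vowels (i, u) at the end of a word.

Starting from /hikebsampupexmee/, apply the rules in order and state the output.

Rule 1 (regressive voicing assimilation): /b/ precedes the voiceless obstruent /s/, so it devoices to [p] by assimilation. /hikebsampupexmee/ → hikepsampupexmee.
Rule 2 (intervocalic voicing): /k/ is a voiceless stop between vowels /i/ and /e/, so it voices to [g]. /p/ is a voiceless stop between vowels /u/ and /e/, so it voices to [b]. /hikepsampupexmee/ → higepsampubexmee.
Rule 3 (post-nasal voicing): /p/ is a voiceless stop immediately after the nasal /m/, so it voices to [b]. /higepsampubexmee/ → higepsambubexmee.
Rule 4 (final vowel raising): /e/ is a mid vowel in word-final position, so it raises to [i]. /higepsambubexmee/ → higepsambubexmei.

higepsambubexmei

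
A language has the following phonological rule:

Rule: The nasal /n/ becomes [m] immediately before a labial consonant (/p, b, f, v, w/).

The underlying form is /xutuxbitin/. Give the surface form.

No segment of /xutuxbitin/ meets the structural description of the rule, so the form surfaces unchanged.

xutuxbitin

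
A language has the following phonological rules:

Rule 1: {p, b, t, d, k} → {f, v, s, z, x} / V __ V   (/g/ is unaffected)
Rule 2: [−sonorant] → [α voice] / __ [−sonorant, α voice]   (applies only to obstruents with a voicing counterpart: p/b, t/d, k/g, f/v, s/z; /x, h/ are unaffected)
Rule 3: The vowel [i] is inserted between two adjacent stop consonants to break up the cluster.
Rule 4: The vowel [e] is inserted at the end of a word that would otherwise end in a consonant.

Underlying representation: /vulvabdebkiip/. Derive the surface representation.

vulvabidepikiipe

Rule 1 (intervocalic spirantization): no segment meets the environment; /vulvabdebkiip/ is unchanged.
Rule 2 (regressive voicing assimilation): /b/ precedes the voiceless obstruent /k/, so it devoices to [p] by assimilation. /vulvabdebkiip/ → vulvabdepkiip.
Rule 3 (stop-cluster i-epenthesis): /b/ and /d/ form a stop–stop cluster, so [i] is inserted between them. /p/ and /k/ form a stop–stop cluster, so [i] is inserted between them. /vulvabdepkiip/ → vulvabidepikiip.
Rule 4 (final e-epenthesis): the form ends in the consonant /p/, so [e] is inserted word-finally. /vulvabidepikiip/ → vulvabidepikiipe.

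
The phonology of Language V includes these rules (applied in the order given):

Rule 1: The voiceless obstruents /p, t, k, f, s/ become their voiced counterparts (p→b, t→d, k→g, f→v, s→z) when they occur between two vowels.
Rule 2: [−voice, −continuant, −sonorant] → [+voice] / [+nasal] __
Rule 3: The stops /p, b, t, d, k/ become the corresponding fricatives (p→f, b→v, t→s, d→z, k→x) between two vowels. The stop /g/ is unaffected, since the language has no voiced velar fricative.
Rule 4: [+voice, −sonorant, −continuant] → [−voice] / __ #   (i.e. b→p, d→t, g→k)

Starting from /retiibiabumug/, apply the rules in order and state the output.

Rule 1 (intervocalic voicing): /t/ is a voiceless obstruent between vowels /e/ and /i/, so it voices to [d]. /retiibiabumug/ → rediibiabumug.
Rule 2 (post-nasal voicing): no segment meets the environment; /rediibiabumug/ is unchanged.
Rule 3 (intervocalic spirantization): /d/ is a stop between vowels /e/ and /i/, so it spirantizes to the fricative [z]. /b/ is a stop between vowels /i/ and /i/, so it spirantizes to the fricative [v]. /b/ is a stop between vowels /a/ and /u/, so it spirantizes to the fricative [v]. /rediibiabumug/ → reziiviavumug.
Rule 4 (final devoicing): /g/ is a voiced stop in word-final position, so it devoices to [k]. /reziiviavumug/ → reziiviavumuk.

reziiviavumuk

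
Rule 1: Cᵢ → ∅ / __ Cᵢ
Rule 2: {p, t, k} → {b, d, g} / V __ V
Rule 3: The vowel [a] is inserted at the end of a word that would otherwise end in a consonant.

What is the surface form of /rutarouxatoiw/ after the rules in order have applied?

rudarouxadoiwa

Rule 1 (degemination): no segment meets the environment; /rutarouxatoiw/ is unchanged.
Rule 2 (intervocalic voicing): /t/ is a voiceless stop between vowels /u/ and /a/, so it voices to [d]. /t/ is a voiceless stop between vowels /a/ and /o/, so it voices to [d]. /rutarouxatoiw/ → rudarouxadoiw.
Rule 3 (final a-epenthesis): the form ends in the consonant /w/, so [a] is inserted word-finally. /rudarouxadoiw/ → rudarouxadoiwa.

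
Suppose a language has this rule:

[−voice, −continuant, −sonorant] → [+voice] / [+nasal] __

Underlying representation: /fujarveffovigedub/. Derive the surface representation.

fujarveffovigedub

No segment of /fujarveffovigedub/ meets the structural description of the rule, so the form surfaces unchanged.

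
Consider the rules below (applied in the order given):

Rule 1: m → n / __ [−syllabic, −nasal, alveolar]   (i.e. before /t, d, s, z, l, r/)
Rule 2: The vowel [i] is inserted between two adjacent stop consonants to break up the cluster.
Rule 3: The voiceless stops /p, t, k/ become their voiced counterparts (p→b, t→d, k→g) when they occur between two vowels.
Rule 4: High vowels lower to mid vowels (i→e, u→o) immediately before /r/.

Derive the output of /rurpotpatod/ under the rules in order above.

Rule 1 (nasal place assimilation): no segment meets the environment; /rurpotpatod/ is unchanged.
Rule 2 (stop-cluster i-epenthesis): /t/ and /p/ form a stop–stop cluster, so [i] is inserted between them. /rurpotpatod/ → rurpotipatod.
Rule 3 (intervocalic voicing): /t/ is a voiceless stop between vowels /o/ and /i/, so it voices to [d]. /p/ is a voiceless stop between vowels /i/ and /a/, so it voices to [b]. /t/ is a voiceless stop between vowels /a/ and /o/, so it voices to [d]. /rurpotipatod/ → rurpodibadod.
Rule 4 (pre-rhotic lowering): /u/ is a high vowel immediately before /r/, so it lowers to [o]. /rurpodibadod/ → rorpodibadod.

rorpodibadod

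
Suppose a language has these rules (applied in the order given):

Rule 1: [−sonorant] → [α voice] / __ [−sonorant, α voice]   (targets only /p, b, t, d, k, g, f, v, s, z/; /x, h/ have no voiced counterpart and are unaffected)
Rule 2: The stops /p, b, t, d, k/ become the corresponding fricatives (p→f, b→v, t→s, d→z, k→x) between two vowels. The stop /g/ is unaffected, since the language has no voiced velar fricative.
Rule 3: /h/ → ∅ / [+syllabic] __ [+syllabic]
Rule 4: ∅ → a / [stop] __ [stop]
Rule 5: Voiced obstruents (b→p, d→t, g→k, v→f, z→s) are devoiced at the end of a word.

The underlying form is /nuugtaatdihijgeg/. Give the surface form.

Rule 1 (regressive voicing assimilation): /g/ precedes the voiceless obstruent /t/, so it devoices to [k] by assimilation. /t/ precedes the voiced obstruent /d/, so it voices to [d] by assimilation. /nuugtaatdihijgeg/ → nuuktaaddihijgeg.
Rule 2 (intervocalic spirantization): no segment meets the environment; /nuuktaaddihijgeg/ is unchanged.
Rule 3 (intervocalic h-deletion): /h/ occurs between vowels /i/ and /i/, so it deletes. /nuuktaaddihijgeg/ → nuuktaaddiijgeg.
Rule 4 (stop-cluster a-epenthesis): /k/ and /t/ form a stop–stop cluster, so [a] is inserted between them. /d/ and /d/ form a stop–stop cluster, so [a] is inserted between them. /nuuktaaddiijgeg/ → nuukataadadiijgeg.
Rule 5 (final devoicing): /g/ is a voiced obstruent in word-final position, so it devoices to [k]. /nuukataadadiijgeg/ → nuukataadadiijgek.

nuukataadadiijgek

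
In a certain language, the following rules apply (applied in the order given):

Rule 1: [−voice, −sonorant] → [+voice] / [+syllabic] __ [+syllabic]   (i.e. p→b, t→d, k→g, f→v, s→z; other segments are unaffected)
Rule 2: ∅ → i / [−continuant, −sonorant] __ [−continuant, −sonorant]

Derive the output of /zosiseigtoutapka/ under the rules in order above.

zozizeigitoudapika

Rule 1 (intervocalic voicing): /s/ is a voiceless obstruent between vowels /o/ and /i/, so it voices to [z]. /s/ is a voiceless obstruent between vowels /i/ and /e/, so it voices to [z]. /t/ is a voiceless obstruent between vowels /u/ and /a/, so it voices to [d]. /zosiseigtoutapka/ → zozizeigtoudapka.
Rule 2 (stop-cluster i-epenthesis): /g/ and /t/ form a stop–stop cluster, so [i] is inserted between them. /p/ and /k/ form a stop–stop cluster, so [i] is inserted between them. /zozizeigtoudapka/ → zozizeigitoudapika.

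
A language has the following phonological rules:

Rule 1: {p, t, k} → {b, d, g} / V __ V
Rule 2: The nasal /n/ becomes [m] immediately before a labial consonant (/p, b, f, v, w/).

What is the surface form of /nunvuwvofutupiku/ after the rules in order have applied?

Rule 1 (intervocalic voicing): /t/ is a voiceless stop between vowels /u/ and /u/, so it voices to [d]. /p/ is a voiceless stop between vowels /u/ and /i/, so it voices to [b]. /k/ is a voiceless stop between vowels /i/ and /u/, so it voices to [g]. /nunvuwvofutupiku/ → nunvuwvofudubigu.
Rule 2 (nasal place assimilation): /n/ precedes the labial consonant /v/, so it assimilates in place to [m]. /nunvuwvofudubigu/ → numvuwvofudubigu.

numvuwvofudubigu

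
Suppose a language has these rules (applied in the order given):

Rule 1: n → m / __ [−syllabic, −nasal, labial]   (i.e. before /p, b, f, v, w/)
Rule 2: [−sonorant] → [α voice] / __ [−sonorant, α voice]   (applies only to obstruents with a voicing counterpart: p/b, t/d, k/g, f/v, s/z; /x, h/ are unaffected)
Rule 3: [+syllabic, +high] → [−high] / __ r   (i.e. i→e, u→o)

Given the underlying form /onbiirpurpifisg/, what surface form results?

ombierporpifizg

Rule 1 (nasal place assimilation): /n/ precedes the labial consonant /b/, so it assimilates in place to [m]. /onbiirpurpifisg/ → ombiirpurpifisg.
Rule 2 (regressive voicing assimilation): /s/ precedes the voiced obstruent /g/, so it voices to [z] by assimilation. /ombiirpurpifisg/ → ombiirpurpifizg.
Rule 3 (pre-rhotic lowering): /i/ is a high vowel immediately before /r/, so it lowers to [e]. /u/ is a high vowel immediately before /r/, so it lowers to [o]. /ombiirpurpifizg/ → ombierporpifizg.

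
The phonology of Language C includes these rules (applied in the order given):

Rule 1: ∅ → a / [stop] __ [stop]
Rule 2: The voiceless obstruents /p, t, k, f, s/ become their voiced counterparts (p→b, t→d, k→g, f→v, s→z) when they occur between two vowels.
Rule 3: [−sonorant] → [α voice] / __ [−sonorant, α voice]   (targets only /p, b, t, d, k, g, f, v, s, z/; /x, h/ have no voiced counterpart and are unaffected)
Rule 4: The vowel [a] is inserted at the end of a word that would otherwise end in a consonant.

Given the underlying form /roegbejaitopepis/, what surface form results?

Rule 1 (stop-cluster a-epenthesis): /g/ and /b/ form a stop–stop cluster, so [a] is inserted between them. /roegbejaitopepis/ → roegabejaitopepis.
Rule 2 (intervocalic voicing): /t/ is a voiceless obstruent between vowels /i/ and /o/, so it voices to [d]. /p/ is a voiceless obstruent between vowels /o/ and /e/, so it voices to [b]. /p/ is a voiceless obstruent between vowels /e/ and /i/, so it voices to [b]. /roegabejaitopepis/ → roegabejaidobebis.
Rule 3 (regressive voicing assimilation): no segment meets the environment; /roegabejaidobebis/ is unchanged.
Rule 4 (final a-epenthesis): the form ends in the consonant /s/, so [a] is inserted word-finally. /roegabejaidobebis/ → roegabejaidobebisa.

roegabejaidobebisa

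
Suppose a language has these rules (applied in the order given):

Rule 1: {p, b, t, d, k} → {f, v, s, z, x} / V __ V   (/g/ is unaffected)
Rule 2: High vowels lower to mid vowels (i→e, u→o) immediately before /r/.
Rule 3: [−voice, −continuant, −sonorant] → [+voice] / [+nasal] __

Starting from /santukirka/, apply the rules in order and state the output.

Rule 1 (intervocalic spirantization): /k/ is a stop between vowels /u/ and /i/, so it spirantizes to the fricative [x]. /santukirka/ → santuxirka.
Rule 2 (pre-rhotic lowering): /i/ is a high vowel immediately before /r/, so it lowers to [e]. /santuxirka/ → santuxerka.
Rule 3 (post-nasal voicing): /t/ is a voiceless stop immediately after the nasal /n/, so it voices to [d]. /santuxerka/ → sanduxerka.

sanduxerka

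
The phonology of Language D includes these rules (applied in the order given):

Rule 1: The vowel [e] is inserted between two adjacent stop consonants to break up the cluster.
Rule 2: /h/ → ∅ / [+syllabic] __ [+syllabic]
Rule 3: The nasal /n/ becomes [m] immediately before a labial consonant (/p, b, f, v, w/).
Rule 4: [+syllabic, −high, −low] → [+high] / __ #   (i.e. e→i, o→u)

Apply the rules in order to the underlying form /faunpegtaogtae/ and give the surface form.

Rule 1 (stop-cluster e-epenthesis): /g/ and /t/ form a stop–stop cluster, so [e] is inserted between them. /g/ and /t/ form a stop–stop cluster, so [e] is inserted between them. /faunpegtaogtae/ → faunpegetaogetae.
Rule 2 (intervocalic h-deletion): no segment meets the environment; /faunpegetaogetae/ is unchanged.
Rule 3 (nasal place assimilation): /n/ precedes the labial consonant /p/, so it assimilates in place to [m]. /faunpegetaogetae/ → faumpegetaogetae.
Rule 4 (final vowel raising): /e/ is a mid vowel in word-final position, so it raises to [i]. /faumpegetaogetae/ → faumpegetaogetai.

faumpegetaogetai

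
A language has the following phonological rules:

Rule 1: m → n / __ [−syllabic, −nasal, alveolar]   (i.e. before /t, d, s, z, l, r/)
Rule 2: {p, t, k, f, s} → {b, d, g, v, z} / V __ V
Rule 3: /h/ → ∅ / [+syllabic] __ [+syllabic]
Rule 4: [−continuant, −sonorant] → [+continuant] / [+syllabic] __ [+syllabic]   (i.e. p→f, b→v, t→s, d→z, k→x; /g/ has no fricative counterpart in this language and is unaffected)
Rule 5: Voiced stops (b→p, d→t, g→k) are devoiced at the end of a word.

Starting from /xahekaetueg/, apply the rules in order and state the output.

Rule 1 (nasal place assimilation): no segment meets the environment; /xahekaetueg/ is unchanged.
Rule 2 (intervocalic voicing): /k/ is a voiceless obstruent between vowels /e/ and /a/, so it voices to [g]. /t/ is a voiceless obstruent between vowels /e/ and /u/, so it voices to [d]. /xahekaetueg/ → xahegaedueg.
Rule 3 (intervocalic h-deletion): /h/ occurs between vowels /a/ and /e/, so it deletes. /xahegaedueg/ → xaegaedueg.
Rule 4 (intervocalic spirantization): /d/ is a stop between vowels /e/ and /u/, so it spirantizes to the fricative [z]. /xaegaedueg/ → xaegaezueg.
Rule 5 (final devoicing): /g/ is a voiced stop in word-final position, so it devoices to [k]. /xaegaezueg/ → xaegaezuek.

xaegaezuek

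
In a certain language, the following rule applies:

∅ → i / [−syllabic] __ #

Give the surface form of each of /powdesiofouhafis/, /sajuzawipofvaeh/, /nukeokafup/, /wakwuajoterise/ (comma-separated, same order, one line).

/powdesiofouhafis/: the form ends in the consonant /s/, so [i] is inserted word-finally. → [powdesiofouhafisi].
/sajuzawipofvaeh/: the form ends in the consonant /h/, so [i] is inserted word-finally. → [sajuzawipofvaehi].
/nukeokafup/: the form ends in the consonant /p/, so [i] is inserted word-finally. → [nukeokafupi].
/wakwuajoterise/: the rule's environment is not met; surfaces unchanged as [wakwuajoterise].

powdesiofouhafisi, sajuzawipofvaehi, nukeokafupi, wakwuajoterise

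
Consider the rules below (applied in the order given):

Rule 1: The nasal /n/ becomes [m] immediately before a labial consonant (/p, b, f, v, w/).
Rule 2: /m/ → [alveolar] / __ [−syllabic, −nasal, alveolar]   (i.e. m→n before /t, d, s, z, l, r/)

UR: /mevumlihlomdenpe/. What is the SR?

mevunlihlondempe

Rule 1 (nasal place assimilation): /n/ precedes the labial consonant /p/, so it assimilates in place to [m]. /mevumlihlomdenpe/ → mevumlihlomdempe.
Rule 2 (nasal place assimilation): /m/ precedes the alveolar consonant /l/, so it assimilates in place to [n]. /m/ precedes the alveolar consonant /d/, so it assimilates in place to [n]. /mevumlihlomdempe/ → mevunlihlondempe.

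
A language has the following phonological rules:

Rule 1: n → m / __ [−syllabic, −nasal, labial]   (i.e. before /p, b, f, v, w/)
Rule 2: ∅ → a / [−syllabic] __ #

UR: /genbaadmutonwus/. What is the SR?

gembaadmutomwusa

Rule 1 (nasal place assimilation): /n/ precedes the labial consonant /b/, so it assimilates in place to [m]. /n/ precedes the labial consonant /w/, so it assimilates in place to [m]. /genbaadmutonwus/ → gembaadmutomwus.
Rule 2 (final a-epenthesis): the form ends in the consonant /s/, so [a] is inserted word-finally. /gembaadmutomwus/ → gembaadmutomwusa.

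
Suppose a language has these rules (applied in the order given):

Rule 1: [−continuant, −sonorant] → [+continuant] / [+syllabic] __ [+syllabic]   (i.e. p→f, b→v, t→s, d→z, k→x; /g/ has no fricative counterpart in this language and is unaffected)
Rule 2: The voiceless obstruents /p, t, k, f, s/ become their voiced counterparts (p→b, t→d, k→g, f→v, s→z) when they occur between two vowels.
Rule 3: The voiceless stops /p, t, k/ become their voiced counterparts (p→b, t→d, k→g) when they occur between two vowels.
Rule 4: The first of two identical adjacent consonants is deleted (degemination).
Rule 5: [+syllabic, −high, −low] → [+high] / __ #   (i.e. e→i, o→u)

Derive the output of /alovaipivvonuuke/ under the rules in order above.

alovaivivonuuxi

Rule 1 (intervocalic spirantization): /p/ is a stop between vowels /i/ and /i/, so it spirantizes to the fricative [f]. /k/ is a stop between vowels /u/ and /e/, so it spirantizes to the fricative [x]. /alovaipivvonuuke/ → alovaifivvonuuxe.
Rule 2 (intervocalic voicing): /f/ is a voiceless obstruent between vowels /i/ and /i/, so it voices to [v]. /alovaifivvonuuxe/ → alovaivivvonuuxe.
Rule 3 (intervocalic voicing): no segment meets the environment; /alovaivivvonuuxe/ is unchanged.
Rule 4 (degemination): /vv/ is a geminate; the first /v/ deletes. /alovaivivvonuuxe/ → alovaivivonuuxe.
Rule 5 (final vowel raising): /e/ is a mid vowel in word-final position, so it raises to [i]. /alovaivivonuuxe/ → alovaivivonuuxi.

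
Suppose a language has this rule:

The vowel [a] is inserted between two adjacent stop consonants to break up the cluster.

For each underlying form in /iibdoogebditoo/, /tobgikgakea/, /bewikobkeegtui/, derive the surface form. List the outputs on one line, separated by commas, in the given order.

/iibdoogebditoo/: /b/ and /d/ form a stop–stop cluster, so [a] is inserted between them. /b/ and /d/ form a stop–stop cluster, so [a] is inserted between them. → [iibadoogebaditoo].
/tobgikgakea/: /b/ and /g/ form a stop–stop cluster, so [a] is inserted between them. /k/ and /g/ form a stop–stop cluster, so [a] is inserted between them. → [tobagikagakea].
/bewikobkeegtui/: /b/ and /k/ form a stop–stop cluster, so [a] is inserted between them. /g/ and /t/ form a stop–stop cluster, so [a] is inserted between them. → [bewikobakeegatui].

iibadoogebaditoo, tobagikagakea, bewikobakeegatui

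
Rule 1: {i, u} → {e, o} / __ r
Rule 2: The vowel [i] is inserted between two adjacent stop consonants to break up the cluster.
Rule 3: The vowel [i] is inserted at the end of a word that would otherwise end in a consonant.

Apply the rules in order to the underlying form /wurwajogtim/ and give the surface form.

Rule 1 (pre-rhotic lowering): /u/ is a high vowel immediately before /r/, so it lowers to [o]. /wurwajogtim/ → worwajogtim.
Rule 2 (stop-cluster i-epenthesis): /g/ and /t/ form a stop–stop cluster, so [i] is inserted between them. /worwajogtim/ → worwajogitim.
Rule 3 (final i-epenthesis): the form ends in the consonant /m/, so [i] is inserted word-finally. /worwajogitim/ → worwajogitimi.

worwajogitimi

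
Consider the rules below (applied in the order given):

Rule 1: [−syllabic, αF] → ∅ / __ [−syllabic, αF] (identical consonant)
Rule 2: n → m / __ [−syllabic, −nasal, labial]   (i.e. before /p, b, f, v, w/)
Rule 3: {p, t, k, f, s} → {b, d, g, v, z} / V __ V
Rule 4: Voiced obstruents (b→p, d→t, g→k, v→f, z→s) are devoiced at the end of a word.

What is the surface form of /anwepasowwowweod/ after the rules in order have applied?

Rule 1 (degemination): /ww/ is a geminate; the first /w/ deletes. /ww/ is a geminate; the first /w/ deletes. /anwepasowwowweod/ → anwepasowoweod.
Rule 2 (nasal place assimilation): /n/ precedes the labial consonant /w/, so it assimilates in place to [m]. /anwepasowoweod/ → amwepasowoweod.
Rule 3 (intervocalic voicing): /p/ is a voiceless obstruent between vowels /e/ and /a/, so it voices to [b]. /s/ is a voiceless obstruent between vowels /a/ and /o/, so it voices to [z]. /amwepasowoweod/ → amwebazowoweod.
Rule 4 (final devoicing): /d/ is a voiced obstruent in word-final position, so it devoices to [t]. /amwebazowoweod/ → amwebazowoweot.

amwebazowoweot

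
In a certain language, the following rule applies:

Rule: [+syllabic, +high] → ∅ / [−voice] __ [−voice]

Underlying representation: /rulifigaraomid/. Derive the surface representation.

No segment of /rulifigaraomid/ meets the structural description of the rule, so the form surfaces unchanged.

rulifigaraomid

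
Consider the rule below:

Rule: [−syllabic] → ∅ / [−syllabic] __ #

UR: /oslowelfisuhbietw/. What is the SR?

/w/ is the second consonant of a word-final cluster /tw/, so it deletes.
The other instances of /s/, /l/, /w/, /f/, /h/, /b/, /t/ do not occur in the required environment and remain unchanged.
Surface form: [oslowelfisuhbiet].

oslowelfisuhbiet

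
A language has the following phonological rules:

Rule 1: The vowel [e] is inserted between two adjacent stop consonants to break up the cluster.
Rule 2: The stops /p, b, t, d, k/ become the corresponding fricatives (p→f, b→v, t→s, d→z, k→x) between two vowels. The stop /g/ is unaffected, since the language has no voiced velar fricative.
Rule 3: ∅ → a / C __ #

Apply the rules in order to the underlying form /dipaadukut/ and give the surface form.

Rule 1 (stop-cluster e-epenthesis): no segment meets the environment; /dipaadukut/ is unchanged.
Rule 2 (intervocalic spirantization): /p/ is a stop between vowels /i/ and /a/, so it spirantizes to the fricative [f]. /d/ is a stop between vowels /a/ and /u/, so it spirantizes to the fricative [z]. /k/ is a stop between vowels /u/ and /u/, so it spirantizes to the fricative [x]. /dipaadukut/ → difaazuxut.
Rule 3 (final a-epenthesis): the form ends in the consonant /t/, so [a] is inserted word-finally. /difaazuxut/ → difaazuxuta.

difaazuxuta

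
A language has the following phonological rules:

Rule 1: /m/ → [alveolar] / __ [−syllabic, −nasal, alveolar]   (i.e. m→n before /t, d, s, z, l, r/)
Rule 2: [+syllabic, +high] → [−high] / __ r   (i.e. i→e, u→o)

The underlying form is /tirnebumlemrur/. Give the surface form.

ternebunlenror

Rule 1 (nasal place assimilation): /m/ precedes the alveolar consonant /l/, so it assimilates in place to [n]. /m/ precedes the alveolar consonant /r/, so it assimilates in place to [n]. /tirnebumlemrur/ → tirnebunlenrur.
Rule 2 (pre-rhotic lowering): /i/ is a high vowel immediately before /r/, so it lowers to [e]. /u/ is a high vowel immediately before /r/, so it lowers to [o]. /tirnebunlenrur/ → ternebunlenror.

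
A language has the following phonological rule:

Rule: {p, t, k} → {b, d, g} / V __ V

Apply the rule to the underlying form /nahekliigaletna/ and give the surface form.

nahekliigaletna

No segment of /nahekliigaletna/ meets the structural description of the rule, so the form surfaces unchanged.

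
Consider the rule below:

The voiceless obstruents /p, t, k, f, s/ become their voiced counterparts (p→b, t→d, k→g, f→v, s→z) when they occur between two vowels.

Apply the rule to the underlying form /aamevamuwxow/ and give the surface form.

aamevamuwxow

No segment of /aamevamuwxow/ meets the structural description of the rule, so the form surfaces unchanged.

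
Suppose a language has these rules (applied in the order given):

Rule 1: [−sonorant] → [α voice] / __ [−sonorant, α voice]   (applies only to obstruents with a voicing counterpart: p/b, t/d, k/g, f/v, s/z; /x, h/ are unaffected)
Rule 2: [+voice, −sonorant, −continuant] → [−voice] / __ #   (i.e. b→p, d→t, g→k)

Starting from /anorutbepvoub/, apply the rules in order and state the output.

anorudbebvoup

Rule 1 (regressive voicing assimilation): /t/ precedes the voiced obstruent /b/, so it voices to [d] by assimilation. /p/ precedes the voiced obstruent /v/, so it voices to [b] by assimilation. /anorutbepvoub/ → anorudbebvoub.
Rule 2 (final devoicing): /b/ is a voiced stop in word-final position, so it devoices to [p]. /anorudbebvoub/ → anorudbebvoup.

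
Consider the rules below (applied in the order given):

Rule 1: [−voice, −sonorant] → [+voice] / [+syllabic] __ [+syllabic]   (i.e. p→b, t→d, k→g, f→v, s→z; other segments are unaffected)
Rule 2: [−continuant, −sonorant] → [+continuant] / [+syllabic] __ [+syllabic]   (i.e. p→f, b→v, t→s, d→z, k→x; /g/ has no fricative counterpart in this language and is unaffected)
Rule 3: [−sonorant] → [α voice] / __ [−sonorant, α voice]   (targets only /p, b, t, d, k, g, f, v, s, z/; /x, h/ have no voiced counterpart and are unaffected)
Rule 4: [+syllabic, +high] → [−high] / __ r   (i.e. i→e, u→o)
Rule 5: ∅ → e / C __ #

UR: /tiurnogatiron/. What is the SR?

tiornogazerone

Rule 1 (intervocalic voicing): /t/ is a voiceless obstruent between vowels /a/ and /i/, so it voices to [d]. /tiurnogatiron/ → tiurnogadiron.
Rule 2 (intervocalic spirantization): /d/ is a stop between vowels /a/ and /i/, so it spirantizes to the fricative [z]. /tiurnogadiron/ → tiurnogaziron.
Rule 3 (regressive voicing assimilation): no segment meets the environment; /tiurnogaziron/ is unchanged.
Rule 4 (pre-rhotic lowering): /u/ is a high vowel immediately before /r/, so it lowers to [o]. /i/ is a high vowel immediately before /r/, so it lowers to [e]. /tiurnogaziron/ → tiornogazeron.
Rule 5 (final e-epenthesis): the form ends in the consonant /n/, so [e] is inserted word-finally. /tiornogazeron/ → tiornogazerone.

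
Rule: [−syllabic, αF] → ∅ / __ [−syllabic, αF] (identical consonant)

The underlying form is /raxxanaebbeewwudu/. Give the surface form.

raxanaebeewudu

/xx/ is a geminate; the first /x/ deletes.
/bb/ is a geminate; the first /b/ deletes.
/ww/ is a geminate; the first /w/ deletes.
Surface form: [raxanaebeewudu].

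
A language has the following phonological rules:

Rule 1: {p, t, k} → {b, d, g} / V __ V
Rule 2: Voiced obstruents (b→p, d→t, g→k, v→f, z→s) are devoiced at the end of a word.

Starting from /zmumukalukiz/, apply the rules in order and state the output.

zmumugalugis

Rule 1 (intervocalic voicing): /k/ is a voiceless stop between vowels /u/ and /a/, so it voices to [g]. /k/ is a voiceless stop between vowels /u/ and /i/, so it voices to [g]. /zmumukalukiz/ → zmumugalugiz.
Rule 2 (final devoicing): /z/ is a voiced obstruent in word-final position, so it devoices to [s]. /zmumugalugiz/ → zmumugalugis.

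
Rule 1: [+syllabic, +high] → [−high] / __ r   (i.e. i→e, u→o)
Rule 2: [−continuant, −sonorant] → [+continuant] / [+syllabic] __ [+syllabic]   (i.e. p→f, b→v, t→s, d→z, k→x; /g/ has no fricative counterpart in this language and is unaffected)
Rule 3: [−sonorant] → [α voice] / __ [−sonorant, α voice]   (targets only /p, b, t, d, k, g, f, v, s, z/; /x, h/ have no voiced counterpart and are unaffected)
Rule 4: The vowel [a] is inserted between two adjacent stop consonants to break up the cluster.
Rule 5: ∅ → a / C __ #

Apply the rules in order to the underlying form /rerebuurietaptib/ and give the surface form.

Rule 1 (pre-rhotic lowering): /u/ is a high vowel immediately before /r/, so it lowers to [o]. /rerebuurietaptib/ → rerebuorietaptib.
Rule 2 (intervocalic spirantization): /b/ is a stop between vowels /e/ and /u/, so it spirantizes to the fricative [v]. /t/ is a stop between vowels /e/ and /a/, so it spirantizes to the fricative [s]. /rerebuorietaptib/ → rerevuoriesaptib.
Rule 3 (regressive voicing assimilation): no segment meets the environment; /rerevuoriesaptib/ is unchanged.
Rule 4 (stop-cluster a-epenthesis): /p/ and /t/ form a stop–stop cluster, so [a] is inserted between them. /rerevuoriesaptib/ → rerevuoriesapatib.
Rule 5 (final a-epenthesis): the form ends in the consonant /b/, so [a] is inserted word-finally. /rerevuoriesapatib/ → rerevuoriesapatiba.

rerevuoriesapatiba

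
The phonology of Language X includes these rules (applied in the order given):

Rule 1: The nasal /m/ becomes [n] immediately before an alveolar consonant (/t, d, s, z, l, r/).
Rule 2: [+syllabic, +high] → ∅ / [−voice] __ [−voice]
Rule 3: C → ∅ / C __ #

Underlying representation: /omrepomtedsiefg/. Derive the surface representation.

onrepontedsief

Rule 1 (nasal place assimilation): /m/ precedes the alveolar consonant /r/, so it assimilates in place to [n]. /m/ precedes the alveolar consonant /t/, so it assimilates in place to [n]. /omrepomtedsiefg/ → onrepontedsiefg.
Rule 2 (high vowel syncope): no segment meets the environment; /onrepontedsiefg/ is unchanged.
Rule 3 (final cluster simplification): /g/ is the second consonant of a word-final cluster /fg/, so it deletes. /onrepontedsiefg/ → onrepontedsief.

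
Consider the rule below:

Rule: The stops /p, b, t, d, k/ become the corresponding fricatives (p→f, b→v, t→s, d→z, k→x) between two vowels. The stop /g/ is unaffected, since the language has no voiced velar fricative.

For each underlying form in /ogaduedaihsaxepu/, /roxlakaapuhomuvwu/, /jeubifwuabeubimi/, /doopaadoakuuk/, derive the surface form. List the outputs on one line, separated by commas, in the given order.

/ogaduedaihsaxepu/: /d/ is a stop between vowels /a/ and /u/, so it spirantizes to the fricative [z]. /d/ is a stop between vowels /e/ and /a/, so it spirantizes to the fricative [z]. /p/ is a stop between vowels /e/ and /u/, so it spirantizes to the fricative [f]. → [ogazuezaihsaxefu].
/roxlakaapuhomuvwu/: /k/ is a stop between vowels /a/ and /a/, so it spirantizes to the fricative [x]. /p/ is a stop between vowels /a/ and /u/, so it spirantizes to the fricative [f]. → [roxlaxaafuhomuvwu].
/jeubifwuabeubimi/: /b/ is a stop between vowels /u/ and /i/, so it spirantizes to the fricative [v]. /b/ is a stop between vowels /a/ and /e/, so it spirantizes to the fricative [v]. /b/ is a stop between vowels /u/ and /i/, so it spirantizes to the fricative [v]. → [jeuvifwuaveuvimi].
/doopaadoakuuk/: /p/ is a stop between vowels /o/ and /a/, so it spirantizes to the fricative [f]. /d/ is a stop between vowels /a/ and /o/, so it spirantizes to the fricative [z]. /k/ is a stop between vowels /a/ and /u/, so it spirantizes to the fricative [x]. → [doofaazoaxuuk].

ogazuezaihsaxefu, roxlaxaafuhomuvwu, jeuvifwuaveuvimi, doofaazoaxuuk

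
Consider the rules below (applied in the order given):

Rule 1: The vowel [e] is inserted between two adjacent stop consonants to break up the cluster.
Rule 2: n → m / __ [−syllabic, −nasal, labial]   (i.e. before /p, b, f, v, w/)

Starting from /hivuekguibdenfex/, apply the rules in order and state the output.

Rule 1 (stop-cluster e-epenthesis): /k/ and /g/ form a stop–stop cluster, so [e] is inserted between them. /b/ and /d/ form a stop–stop cluster, so [e] is inserted between them. /hivuekguibdenfex/ → hivuekeguibedenfex.
Rule 2 (nasal place assimilation): /n/ precedes the labial consonant /f/, so it assimilates in place to [m]. /hivuekeguibedenfex/ → hivuekeguibedemfex.

hivuekeguibedemfex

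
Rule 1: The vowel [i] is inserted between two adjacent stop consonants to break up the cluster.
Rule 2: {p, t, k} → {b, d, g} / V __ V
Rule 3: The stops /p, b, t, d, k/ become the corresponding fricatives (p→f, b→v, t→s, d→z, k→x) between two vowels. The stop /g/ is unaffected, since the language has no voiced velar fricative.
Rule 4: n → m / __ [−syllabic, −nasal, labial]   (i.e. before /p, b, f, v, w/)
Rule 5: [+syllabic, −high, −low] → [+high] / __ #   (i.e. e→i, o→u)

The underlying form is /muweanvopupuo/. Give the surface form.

Rule 1 (stop-cluster i-epenthesis): no segment meets the environment; /muweanvopupuo/ is unchanged.
Rule 2 (intervocalic voicing): /p/ is a voiceless stop between vowels /o/ and /u/, so it voices to [b]. /p/ is a voiceless stop between vowels /u/ and /u/, so it voices to [b]. /muweanvopupuo/ → muweanvobubuo.
Rule 3 (intervocalic spirantization): /b/ is a stop between vowels /o/ and /u/, so it spirantizes to the fricative [v]. /b/ is a stop between vowels /u/ and /u/, so it spirantizes to the fricative [v]. /muweanvobubuo/ → muweanvovuvuo.
Rule 4 (nasal place assimilation): /n/ precedes the labial consonant /v/, so it assimilates in place to [m]. /muweanvovuvuo/ → muweamvovuvuo.
Rule 5 (final vowel raising): /o/ is a mid vowel in word-final position, so it raises to [u]. /muweamvovuvuo/ → muweamvovuvuu.

muweamvovuvuu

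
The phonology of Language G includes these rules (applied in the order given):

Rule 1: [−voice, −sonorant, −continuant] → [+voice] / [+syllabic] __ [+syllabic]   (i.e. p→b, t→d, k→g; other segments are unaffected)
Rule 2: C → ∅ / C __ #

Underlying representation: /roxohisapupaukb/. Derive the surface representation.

roxohisabubauk

Rule 1 (intervocalic voicing): /p/ is a voiceless stop between vowels /a/ and /u/, so it voices to [b]. /p/ is a voiceless stop between vowels /u/ and /a/, so it voices to [b]. /roxohisapupaukb/ → roxohisabubaukb.
Rule 2 (final cluster simplification): /b/ is the second consonant of a word-final cluster /kb/, so it deletes. /roxohisabubaukb/ → roxohisabubauk.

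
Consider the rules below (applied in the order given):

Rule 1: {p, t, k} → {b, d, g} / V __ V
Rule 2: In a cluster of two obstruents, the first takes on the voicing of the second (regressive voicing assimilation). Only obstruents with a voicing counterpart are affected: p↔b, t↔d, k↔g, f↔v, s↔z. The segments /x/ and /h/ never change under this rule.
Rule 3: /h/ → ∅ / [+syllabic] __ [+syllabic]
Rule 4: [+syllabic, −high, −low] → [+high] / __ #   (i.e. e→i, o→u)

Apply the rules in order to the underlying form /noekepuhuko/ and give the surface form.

Rule 1 (intervocalic voicing): /k/ is a voiceless stop between vowels /e/ and /e/, so it voices to [g]. /p/ is a voiceless stop between vowels /e/ and /u/, so it voices to [b]. /k/ is a voiceless stop between vowels /u/ and /o/, so it voices to [g]. /noekepuhuko/ → noegebuhugo.
Rule 2 (regressive voicing assimilation): no segment meets the environment; /noegebuhugo/ is unchanged.
Rule 3 (intervocalic h-deletion): /h/ occurs between vowels /u/ and /u/, so it deletes. /noegebuhugo/ → noegebuugo.
Rule 4 (final vowel raising): /o/ is a mid vowel in word-final position, so it raises to [u]. /noegebuugo/ → noegebuugu.

noegebuugu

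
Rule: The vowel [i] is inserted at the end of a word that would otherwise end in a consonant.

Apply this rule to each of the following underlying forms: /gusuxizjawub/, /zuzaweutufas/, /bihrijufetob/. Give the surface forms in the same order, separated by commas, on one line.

/gusuxizjawub/: the form ends in the consonant /b/, so [i] is inserted word-finally. → [gusuxizjawubi].
/zuzaweutufas/: the form ends in the consonant /s/, so [i] is inserted word-finally. → [zuzaweutufasi].
/bihrijufetob/: the form ends in the consonant /b/, so [i] is inserted word-finally. → [bihrijufetobi].

gusuxizjawubi, zuzaweutufasi, bihrijufetobi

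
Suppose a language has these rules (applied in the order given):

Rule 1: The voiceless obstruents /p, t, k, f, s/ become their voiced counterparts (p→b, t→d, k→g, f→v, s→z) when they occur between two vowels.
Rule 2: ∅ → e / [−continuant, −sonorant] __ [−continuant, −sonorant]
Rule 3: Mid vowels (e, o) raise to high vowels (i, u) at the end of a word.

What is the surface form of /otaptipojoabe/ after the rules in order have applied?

Rule 1 (intervocalic voicing): /t/ is a voiceless obstruent between vowels /o/ and /a/, so it voices to [d]. /p/ is a voiceless obstruent between vowels /i/ and /o/, so it voices to [b]. /otaptipojoabe/ → odaptibojoabe.
Rule 2 (stop-cluster e-epenthesis): /p/ and /t/ form a stop–stop cluster, so [e] is inserted between them. /odaptibojoabe/ → odapetibojoabe.
Rule 3 (final vowel raising): /e/ is a mid vowel in word-final position, so it raises to [i]. /odapetibojoabe/ → odapetibojoabi.

odapetibojoabi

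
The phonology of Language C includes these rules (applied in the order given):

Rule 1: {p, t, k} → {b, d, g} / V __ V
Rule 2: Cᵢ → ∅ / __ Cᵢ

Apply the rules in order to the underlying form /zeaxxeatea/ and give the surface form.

Rule 1 (intervocalic voicing): /t/ is a voiceless stop between vowels /a/ and /e/, so it voices to [d]. /zeaxxeatea/ → zeaxxeadea.
Rule 2 (degemination): /xx/ is a geminate; the first /x/ deletes. /zeaxxeadea/ → zeaxeadea.

zeaxeadea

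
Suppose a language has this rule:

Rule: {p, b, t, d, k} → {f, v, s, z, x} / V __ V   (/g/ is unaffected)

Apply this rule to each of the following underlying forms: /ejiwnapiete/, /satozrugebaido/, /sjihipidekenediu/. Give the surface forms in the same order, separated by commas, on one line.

ejiwnafiese, sasozrugevaizo, sjihifizexeneziu

/ejiwnapiete/: /p/ is a stop between vowels /a/ and /i/, so it spirantizes to the fricative [f]. /t/ is a stop between vowels /e/ and /e/, so it spirantizes to the fricative [s]. → [ejiwnafiese].
/satozrugebaido/: /t/ is a stop between vowels /a/ and /o/, so it spirantizes to the fricative [s]. /b/ is a stop between vowels /e/ and /a/, so it spirantizes to the fricative [v]. /d/ is a stop between vowels /i/ and /o/, so it spirantizes to the fricative [z]. → [sasozrugevaizo].
/sjihipidekenediu/: /p/ is a stop between vowels /i/ and /i/, so it spirantizes to the fricative [f]. /d/ is a stop between vowels /i/ and /e/, so it spirantizes to the fricative [z]. /k/ is a stop between vowels /e/ and /e/, so it spirantizes to the fricative [x]. /d/ is a stop between vowels /e/ and /i/, so it spirantizes to the fricative [z]. → [sjihifizexeneziu].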